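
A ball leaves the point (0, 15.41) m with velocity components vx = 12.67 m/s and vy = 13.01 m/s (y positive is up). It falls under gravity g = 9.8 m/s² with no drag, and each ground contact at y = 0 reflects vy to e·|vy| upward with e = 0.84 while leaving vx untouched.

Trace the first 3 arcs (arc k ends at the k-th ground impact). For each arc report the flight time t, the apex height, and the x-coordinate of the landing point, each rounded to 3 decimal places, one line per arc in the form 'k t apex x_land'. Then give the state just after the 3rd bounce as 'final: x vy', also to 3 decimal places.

1 3.543 24.046 44.887
2 3.722 16.967 92.040
3 3.126 11.972 131.648
final: 131.648 12.867

Arc 1: start y=15.410, vy=13.010 → t=3.543, apex=24.046, x_land=44.887, impact vy=-21.709
  bounce: vy ← 0.84·21.709 = 18.236
Arc 2: start y=0.000, vy=18.236 → t=3.722, apex=16.967, x_land=92.040, impact vy=-18.236
  bounce: vy ← 0.84·18.236 = 15.318
Arc 3: start y=0.000, vy=15.318 → t=3.126, apex=11.972, x_land=131.648, impact vy=-15.318
  bounce: vy ← 0.84·15.318 = 12.867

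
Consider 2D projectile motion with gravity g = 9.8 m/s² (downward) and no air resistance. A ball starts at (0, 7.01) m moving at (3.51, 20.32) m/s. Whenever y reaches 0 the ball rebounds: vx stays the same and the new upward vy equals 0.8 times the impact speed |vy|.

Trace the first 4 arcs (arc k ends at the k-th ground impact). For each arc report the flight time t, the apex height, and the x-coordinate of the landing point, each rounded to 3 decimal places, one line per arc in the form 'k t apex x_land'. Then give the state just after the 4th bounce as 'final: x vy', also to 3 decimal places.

Arc 1: start y=7.010, vy=20.320 → t=4.467, apex=28.076, x_land=15.680, impact vy=-23.458
  bounce: vy ← 0.8·23.458 = 18.767
Arc 2: start y=0.000, vy=18.767 → t=3.830, apex=17.969, x_land=29.123, impact vy=-18.767
  bounce: vy ← 0.8·18.767 = 15.013
Arc 3: start y=0.000, vy=15.013 → t=3.064, apex=11.500, x_land=39.877, impact vy=-15.013
  bounce: vy ← 0.8·15.013 = 12.011
Arc 4: start y=0.000, vy=12.011 → t=2.451, apex=7.360, x_land=48.481, impact vy=-12.011
  bounce: vy ← 0.8·12.011 = 9.609

1 4.467 28.076 15.680
2 3.830 17.969 29.123
3 3.064 11.500 39.877
4 2.451 7.360 48.481
final: 48.481 9.609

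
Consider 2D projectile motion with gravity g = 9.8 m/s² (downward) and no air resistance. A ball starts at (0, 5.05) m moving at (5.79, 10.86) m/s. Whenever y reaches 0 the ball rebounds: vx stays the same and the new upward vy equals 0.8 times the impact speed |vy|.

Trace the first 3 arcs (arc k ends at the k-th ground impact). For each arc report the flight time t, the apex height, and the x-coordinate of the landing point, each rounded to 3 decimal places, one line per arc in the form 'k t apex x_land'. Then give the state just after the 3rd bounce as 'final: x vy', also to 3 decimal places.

1 2.611 11.067 15.118
2 2.405 7.083 29.041
3 1.924 4.533 40.179
final: 40.179 7.541

Arc 1: start y=5.050, vy=10.860 → t=2.611, apex=11.067, x_land=15.118, impact vy=-14.728
  bounce: vy ← 0.8·14.728 = 11.783
Arc 2: start y=0.000, vy=11.783 → t=2.405, apex=7.083, x_land=29.041, impact vy=-11.783
  bounce: vy ← 0.8·11.783 = 9.426
Arc 3: start y=0.000, vy=9.426 → t=1.924, apex=4.533, x_land=40.179, impact vy=-9.426
  bounce: vy ← 0.8·9.426 = 7.541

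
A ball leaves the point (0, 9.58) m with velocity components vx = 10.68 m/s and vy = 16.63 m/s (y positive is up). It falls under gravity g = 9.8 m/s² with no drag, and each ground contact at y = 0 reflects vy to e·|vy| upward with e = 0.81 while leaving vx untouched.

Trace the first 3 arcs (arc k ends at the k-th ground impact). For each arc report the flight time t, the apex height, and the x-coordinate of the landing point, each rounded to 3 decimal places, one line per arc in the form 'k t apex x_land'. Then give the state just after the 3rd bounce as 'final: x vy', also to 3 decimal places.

1 3.896 23.690 41.606
2 3.562 15.543 79.649
3 2.885 10.198 110.464
final: 110.464 11.452

Arc 1: start y=9.580, vy=16.630 → t=3.896, apex=23.690, x_land=41.606, impact vy=-21.548
  bounce: vy ← 0.81·21.548 = 17.454
Arc 2: start y=0.000, vy=17.454 → t=3.562, apex=15.543, x_land=79.649, impact vy=-17.454
  bounce: vy ← 0.81·17.454 = 14.138
Arc 3: start y=0.000, vy=14.138 → t=2.885, apex=10.198, x_land=110.464, impact vy=-14.138
  bounce: vy ← 0.81·14.138 = 11.452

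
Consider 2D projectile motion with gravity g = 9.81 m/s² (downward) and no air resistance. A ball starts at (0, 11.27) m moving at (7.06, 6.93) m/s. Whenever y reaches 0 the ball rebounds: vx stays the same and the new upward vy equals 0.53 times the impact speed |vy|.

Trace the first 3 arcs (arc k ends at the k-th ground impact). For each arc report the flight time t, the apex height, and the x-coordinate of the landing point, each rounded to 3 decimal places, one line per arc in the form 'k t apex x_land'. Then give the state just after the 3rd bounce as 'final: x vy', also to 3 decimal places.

Arc 1: start y=11.270, vy=6.930 → t=2.379, apex=13.718, x_land=16.794, impact vy=-16.406
  bounce: vy ← 0.53·16.406 = 8.695
Arc 2: start y=0.000, vy=8.695 → t=1.773, apex=3.853, x_land=29.309, impact vy=-8.695
  bounce: vy ← 0.53·8.695 = 4.608
Arc 3: start y=0.000, vy=4.608 → t=0.940, apex=1.082, x_land=35.942, impact vy=-4.608
  bounce: vy ← 0.53·4.608 = 2.442

1 2.379 13.718 16.794
2 1.773 3.853 29.309
3 0.940 1.082 35.942
final: 35.942 2.442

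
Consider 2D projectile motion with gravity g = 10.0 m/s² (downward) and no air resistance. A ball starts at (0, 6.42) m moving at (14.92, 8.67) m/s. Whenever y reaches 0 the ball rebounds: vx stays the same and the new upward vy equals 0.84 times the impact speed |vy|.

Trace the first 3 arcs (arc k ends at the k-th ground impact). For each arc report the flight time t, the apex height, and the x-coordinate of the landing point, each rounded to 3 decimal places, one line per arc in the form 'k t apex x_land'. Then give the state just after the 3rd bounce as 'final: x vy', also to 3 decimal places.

Arc 1: start y=6.420, vy=8.670 → t=2.294, apex=10.178, x_land=34.223, impact vy=-14.268
  bounce: vy ← 0.84·14.268 = 11.985
Arc 2: start y=0.000, vy=11.985 → t=2.397, apex=7.182, x_land=69.986, impact vy=-11.985
  bounce: vy ← 0.84·11.985 = 10.067
Arc 3: start y=0.000, vy=10.067 → t=2.013, apex=5.068, x_land=100.027, impact vy=-10.067
  bounce: vy ← 0.84·10.067 = 8.457

1 2.294 10.178 34.223
2 2.397 7.182 69.986
3 2.013 5.068 100.027
final: 100.027 8.457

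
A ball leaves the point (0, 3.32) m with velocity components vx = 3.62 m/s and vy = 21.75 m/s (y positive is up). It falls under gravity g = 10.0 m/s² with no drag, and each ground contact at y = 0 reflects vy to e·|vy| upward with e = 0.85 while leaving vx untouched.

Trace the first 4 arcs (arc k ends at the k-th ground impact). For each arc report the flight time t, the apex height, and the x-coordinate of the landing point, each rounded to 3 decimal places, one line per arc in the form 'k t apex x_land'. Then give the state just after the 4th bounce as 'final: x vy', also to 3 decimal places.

Arc 1: start y=3.320, vy=21.750 → t=4.498, apex=26.973, x_land=16.281, impact vy=-23.226
  bounce: vy ← 0.85·23.226 = 19.742
Arc 2: start y=0.000, vy=19.742 → t=3.948, apex=19.488, x_land=30.575, impact vy=-19.742
  bounce: vy ← 0.85·19.742 = 16.781
Arc 3: start y=0.000, vy=16.781 → t=3.356, apex=14.080, x_land=42.724, impact vy=-16.781
  bounce: vy ← 0.85·16.781 = 14.264
Arc 4: start y=0.000, vy=14.264 → t=2.853, apex=10.173, x_land=53.051, impact vy=-14.264
  bounce: vy ← 0.85·14.264 = 12.124

1 4.498 26.973 16.281
2 3.948 19.488 30.575
3 3.356 14.080 42.724
4 2.853 10.173 53.051
final: 53.051 12.124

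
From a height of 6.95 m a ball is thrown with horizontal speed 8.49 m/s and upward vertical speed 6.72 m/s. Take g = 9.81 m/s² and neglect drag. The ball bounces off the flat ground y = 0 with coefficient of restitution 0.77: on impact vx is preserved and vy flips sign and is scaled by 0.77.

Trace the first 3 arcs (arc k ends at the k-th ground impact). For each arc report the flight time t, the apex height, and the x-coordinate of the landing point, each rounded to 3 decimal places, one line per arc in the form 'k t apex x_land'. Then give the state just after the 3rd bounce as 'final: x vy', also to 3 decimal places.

1 2.058 9.252 17.476
2 2.115 5.485 35.432
3 1.629 3.252 49.259
final: 49.259 6.151

Arc 1: start y=6.950, vy=6.720 → t=2.058, apex=9.252, x_land=17.476, impact vy=-13.473
  bounce: vy ← 0.77·13.473 = 10.374
Arc 2: start y=0.000, vy=10.374 → t=2.115, apex=5.485, x_land=35.432, impact vy=-10.374
  bounce: vy ← 0.77·10.374 = 7.988
Arc 3: start y=0.000, vy=7.988 → t=1.629, apex=3.252, x_land=49.259, impact vy=-7.988
  bounce: vy ← 0.77·7.988 = 6.151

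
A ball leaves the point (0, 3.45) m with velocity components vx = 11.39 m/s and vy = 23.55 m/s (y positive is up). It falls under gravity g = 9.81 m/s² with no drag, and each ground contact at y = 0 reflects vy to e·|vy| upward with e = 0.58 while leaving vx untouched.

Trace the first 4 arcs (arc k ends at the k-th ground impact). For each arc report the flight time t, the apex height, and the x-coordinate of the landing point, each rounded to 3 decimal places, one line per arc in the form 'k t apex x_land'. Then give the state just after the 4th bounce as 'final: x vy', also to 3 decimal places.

Arc 1: start y=3.450, vy=23.550 → t=4.944, apex=31.717, x_land=56.307, impact vy=-24.946
  bounce: vy ← 0.58·24.946 = 14.469
Arc 2: start y=0.000, vy=14.469 → t=2.950, apex=10.670, x_land=89.904, impact vy=-14.469
  bounce: vy ← 0.58·14.469 = 8.392
Arc 3: start y=0.000, vy=8.392 → t=1.711, apex=3.589, x_land=109.391, impact vy=-8.392
  bounce: vy ← 0.58·8.392 = 4.867
Arc 4: start y=0.000, vy=4.867 → t=0.992, apex=1.207, x_land=120.693, impact vy=-4.867
  bounce: vy ← 0.58·4.867 = 2.823

1 4.944 31.717 56.307
2 2.950 10.670 89.904
3 1.711 3.589 109.391
4 0.992 1.207 120.693
final: 120.693 2.823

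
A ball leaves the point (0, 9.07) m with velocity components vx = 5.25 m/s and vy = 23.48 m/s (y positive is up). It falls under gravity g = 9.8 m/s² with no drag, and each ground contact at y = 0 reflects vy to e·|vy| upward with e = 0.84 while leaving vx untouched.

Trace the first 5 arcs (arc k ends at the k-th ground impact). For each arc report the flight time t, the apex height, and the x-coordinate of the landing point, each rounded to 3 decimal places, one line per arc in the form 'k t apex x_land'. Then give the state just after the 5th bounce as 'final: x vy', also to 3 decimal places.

Arc 1: start y=9.070, vy=23.480 → t=5.151, apex=37.198, x_land=27.044, impact vy=-27.002
  bounce: vy ← 0.84·27.002 = 22.681
Arc 2: start y=0.000, vy=22.681 → t=4.629, apex=26.247, x_land=51.345, impact vy=-22.681
  bounce: vy ← 0.84·22.681 = 19.052
Arc 3: start y=0.000, vy=19.052 → t=3.888, apex=18.520, x_land=71.758, impact vy=-19.052
  bounce: vy ← 0.84·19.052 = 16.004
Arc 4: start y=0.000, vy=16.004 → t=3.266, apex=13.068, x_land=88.905, impact vy=-16.004
  bounce: vy ← 0.84·16.004 = 13.443
Arc 5: start y=0.000, vy=13.443 → t=2.744, apex=9.221, x_land=103.309, impact vy=-13.443
  bounce: vy ← 0.84·13.443 = 11.292

1 5.151 37.198 27.044
2 4.629 26.247 51.345
3 3.888 18.520 71.758
4 3.266 13.068 88.905
5 2.744 9.221 103.309
final: 103.309 11.292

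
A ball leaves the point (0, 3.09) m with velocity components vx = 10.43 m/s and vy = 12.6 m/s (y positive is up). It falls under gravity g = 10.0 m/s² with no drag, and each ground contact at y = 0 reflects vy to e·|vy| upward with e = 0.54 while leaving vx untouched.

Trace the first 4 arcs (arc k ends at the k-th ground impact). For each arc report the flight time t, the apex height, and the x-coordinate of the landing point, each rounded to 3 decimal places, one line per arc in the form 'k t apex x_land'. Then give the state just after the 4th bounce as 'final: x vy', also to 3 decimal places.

1 2.745 11.028 28.632
2 1.604 3.216 45.361
3 0.866 0.938 54.394
4 0.468 0.273 59.273
final: 59.273 1.263

Arc 1: start y=3.090, vy=12.600 → t=2.745, apex=11.028, x_land=28.632, impact vy=-14.851
  bounce: vy ← 0.54·14.851 = 8.020
Arc 2: start y=0.000, vy=8.020 → t=1.604, apex=3.216, x_land=45.361, impact vy=-8.020
  bounce: vy ← 0.54·8.020 = 4.331
Arc 3: start y=0.000, vy=4.331 → t=0.866, apex=0.938, x_land=54.394, impact vy=-4.331
  bounce: vy ← 0.54·4.331 = 2.339
Arc 4: start y=0.000, vy=2.339 → t=0.468, apex=0.273, x_land=59.273, impact vy=-2.339
  bounce: vy ← 0.54·2.339 = 1.263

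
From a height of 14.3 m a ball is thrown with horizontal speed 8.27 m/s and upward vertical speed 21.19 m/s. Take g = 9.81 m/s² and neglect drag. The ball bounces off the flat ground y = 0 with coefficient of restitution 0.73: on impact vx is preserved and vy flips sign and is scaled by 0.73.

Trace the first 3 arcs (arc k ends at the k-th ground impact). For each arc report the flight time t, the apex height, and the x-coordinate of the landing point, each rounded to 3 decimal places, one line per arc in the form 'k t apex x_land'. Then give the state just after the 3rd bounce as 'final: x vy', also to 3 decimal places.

1 4.913 37.186 40.634
2 4.020 19.816 73.879
3 2.935 10.560 98.148
final: 98.148 10.508

Arc 1: start y=14.300, vy=21.190 → t=4.913, apex=37.186, x_land=40.634, impact vy=-27.011
  bounce: vy ← 0.73·27.011 = 19.718
Arc 2: start y=0.000, vy=19.718 → t=4.020, apex=19.816, x_land=73.879, impact vy=-19.718
  bounce: vy ← 0.73·19.718 = 14.394
Arc 3: start y=0.000, vy=14.394 → t=2.935, apex=10.560, x_land=98.148, impact vy=-14.394
  bounce: vy ← 0.73·14.394 = 10.508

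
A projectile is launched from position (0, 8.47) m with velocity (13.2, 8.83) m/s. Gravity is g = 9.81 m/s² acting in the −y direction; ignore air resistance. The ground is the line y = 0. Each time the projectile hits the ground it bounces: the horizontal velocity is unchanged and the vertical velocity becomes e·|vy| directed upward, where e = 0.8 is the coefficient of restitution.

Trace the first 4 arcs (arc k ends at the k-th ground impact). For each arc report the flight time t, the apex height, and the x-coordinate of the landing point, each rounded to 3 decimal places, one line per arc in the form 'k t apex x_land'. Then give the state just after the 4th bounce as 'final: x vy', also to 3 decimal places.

1 2.493 12.444 32.906
2 2.548 7.964 66.546
3 2.039 5.097 93.458
4 1.631 3.262 114.987
final: 114.987 6.400

Arc 1: start y=8.470, vy=8.830 → t=2.493, apex=12.444, x_land=32.906, impact vy=-15.625
  bounce: vy ← 0.8·15.625 = 12.500
Arc 2: start y=0.000, vy=12.500 → t=2.548, apex=7.964, x_land=66.546, impact vy=-12.500
  bounce: vy ← 0.8·12.500 = 10.000
Arc 3: start y=0.000, vy=10.000 → t=2.039, apex=5.097, x_land=93.458, impact vy=-10.000
  bounce: vy ← 0.8·10.000 = 8.000
Arc 4: start y=0.000, vy=8.000 → t=1.631, apex=3.262, x_land=114.987, impact vy=-8.000
  bounce: vy ← 0.8·8.000 = 6.400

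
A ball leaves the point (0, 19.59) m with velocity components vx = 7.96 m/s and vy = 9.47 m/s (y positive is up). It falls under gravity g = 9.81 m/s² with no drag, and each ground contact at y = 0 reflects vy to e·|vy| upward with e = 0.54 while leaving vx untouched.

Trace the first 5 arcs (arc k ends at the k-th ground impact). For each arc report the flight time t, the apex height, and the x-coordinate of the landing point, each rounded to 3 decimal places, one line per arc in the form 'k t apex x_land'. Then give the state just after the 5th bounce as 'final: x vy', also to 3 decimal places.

1 3.185 24.161 25.351
2 2.397 7.045 44.430
3 1.294 2.054 54.733
4 0.699 0.599 60.297
5 0.377 0.175 63.302
final: 63.302 1.000

Arc 1: start y=19.590, vy=9.470 → t=3.185, apex=24.161, x_land=25.351, impact vy=-21.772
  bounce: vy ← 0.54·21.772 = 11.757
Arc 2: start y=0.000, vy=11.757 → t=2.397, apex=7.045, x_land=44.430, impact vy=-11.757
  bounce: vy ← 0.54·11.757 = 6.349
Arc 3: start y=0.000, vy=6.349 → t=1.294, apex=2.054, x_land=54.733, impact vy=-6.349
  bounce: vy ← 0.54·6.349 = 3.428
Arc 4: start y=0.000, vy=3.428 → t=0.699, apex=0.599, x_land=60.297, impact vy=-3.428
  bounce: vy ← 0.54·3.428 = 1.851
Arc 5: start y=0.000, vy=1.851 → t=0.377, apex=0.175, x_land=63.302, impact vy=-1.851
  bounce: vy ← 0.54·1.851 = 1.000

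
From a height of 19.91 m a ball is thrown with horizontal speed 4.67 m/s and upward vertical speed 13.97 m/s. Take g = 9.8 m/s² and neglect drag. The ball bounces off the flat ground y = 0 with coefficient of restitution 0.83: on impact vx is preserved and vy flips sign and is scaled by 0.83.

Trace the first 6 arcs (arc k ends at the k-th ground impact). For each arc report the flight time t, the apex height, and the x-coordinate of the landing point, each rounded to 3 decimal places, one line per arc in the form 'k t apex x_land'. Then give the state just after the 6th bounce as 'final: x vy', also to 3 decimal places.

1 3.894 29.867 18.187
2 4.098 20.576 37.326
3 3.402 14.174 53.212
4 2.823 9.765 66.397
5 2.343 6.727 77.340
6 1.945 4.634 86.423
final: 86.423 7.910

Arc 1: start y=19.910, vy=13.970 → t=3.894, apex=29.867, x_land=18.187, impact vy=-24.195
  bounce: vy ← 0.83·24.195 = 20.082
Arc 2: start y=0.000, vy=20.082 → t=4.098, apex=20.576, x_land=37.326, impact vy=-20.082
  bounce: vy ← 0.83·20.082 = 16.668
Arc 3: start y=0.000, vy=16.668 → t=3.402, apex=14.174, x_land=53.212, impact vy=-16.668
  bounce: vy ← 0.83·16.668 = 13.834
Arc 4: start y=0.000, vy=13.834 → t=2.823, apex=9.765, x_land=66.397, impact vy=-13.834
  bounce: vy ← 0.83·13.834 = 11.483
Arc 5: start y=0.000, vy=11.483 → t=2.343, apex=6.727, x_land=77.340, impact vy=-11.483
  bounce: vy ← 0.83·11.483 = 9.530
Arc 6: start y=0.000, vy=9.530 → t=1.945, apex=4.634, x_land=86.423, impact vy=-9.530
  bounce: vy ← 0.83·9.530 = 7.910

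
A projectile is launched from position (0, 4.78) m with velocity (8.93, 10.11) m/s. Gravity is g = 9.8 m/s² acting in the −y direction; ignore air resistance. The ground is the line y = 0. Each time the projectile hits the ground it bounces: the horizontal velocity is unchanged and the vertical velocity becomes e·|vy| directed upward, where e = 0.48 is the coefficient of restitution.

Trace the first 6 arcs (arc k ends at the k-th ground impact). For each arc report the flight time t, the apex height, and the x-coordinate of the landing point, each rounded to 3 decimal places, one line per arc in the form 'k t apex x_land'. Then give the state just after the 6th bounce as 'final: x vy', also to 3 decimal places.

Arc 1: start y=4.780, vy=10.110 → t=2.460, apex=9.995, x_land=21.966, impact vy=-13.996
  bounce: vy ← 0.48·13.996 = 6.718
Arc 2: start y=0.000, vy=6.718 → t=1.371, apex=2.303, x_land=34.210, impact vy=-6.718
  bounce: vy ← 0.48·6.718 = 3.225
Arc 3: start y=0.000, vy=3.225 → t=0.658, apex=0.531, x_land=40.087, impact vy=-3.225
  bounce: vy ← 0.48·3.225 = 1.548
Arc 4: start y=0.000, vy=1.548 → t=0.316, apex=0.122, x_land=42.908, impact vy=-1.548
  bounce: vy ← 0.48·1.548 = 0.743
Arc 5: start y=0.000, vy=0.743 → t=0.152, apex=0.028, x_land=44.262, impact vy=-0.743
  bounce: vy ← 0.48·0.743 = 0.357
Arc 6: start y=0.000, vy=0.357 → t=0.073, apex=0.006, x_land=44.912, impact vy=-0.357
  bounce: vy ← 0.48·0.357 = 0.171

1 2.460 9.995 21.966
2 1.371 2.303 34.210
3 0.658 0.531 40.087
4 0.316 0.122 42.908
5 0.152 0.028 44.262
6 0.073 0.006 44.912
final: 44.912 0.171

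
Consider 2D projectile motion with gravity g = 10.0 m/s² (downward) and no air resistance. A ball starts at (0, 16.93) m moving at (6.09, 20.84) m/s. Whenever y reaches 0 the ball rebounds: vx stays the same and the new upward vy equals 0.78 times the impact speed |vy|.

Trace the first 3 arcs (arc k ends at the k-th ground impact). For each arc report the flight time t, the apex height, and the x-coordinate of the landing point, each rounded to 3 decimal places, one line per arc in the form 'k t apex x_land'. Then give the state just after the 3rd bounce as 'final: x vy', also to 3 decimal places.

Arc 1: start y=16.930, vy=20.840 → t=4.864, apex=38.645, x_land=29.622, impact vy=-27.801
  bounce: vy ← 0.78·27.801 = 21.685
Arc 2: start y=0.000, vy=21.685 → t=4.337, apex=23.512, x_land=56.035, impact vy=-21.685
  bounce: vy ← 0.78·21.685 = 16.914
Arc 3: start y=0.000, vy=16.914 → t=3.383, apex=14.305, x_land=76.636, impact vy=-16.914
  bounce: vy ← 0.78·16.914 = 13.193

1 4.864 38.645 29.622
2 4.337 23.512 56.035
3 3.383 14.305 76.636
final: 76.636 13.193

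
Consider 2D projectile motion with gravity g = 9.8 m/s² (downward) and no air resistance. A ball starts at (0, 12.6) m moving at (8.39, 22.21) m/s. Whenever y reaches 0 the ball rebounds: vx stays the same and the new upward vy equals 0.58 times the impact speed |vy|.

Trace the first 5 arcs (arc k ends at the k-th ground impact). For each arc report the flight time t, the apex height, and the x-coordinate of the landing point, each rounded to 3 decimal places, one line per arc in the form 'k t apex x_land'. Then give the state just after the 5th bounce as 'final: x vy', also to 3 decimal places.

1 5.043 37.768 42.307
2 3.220 12.705 69.327
3 1.868 4.274 84.999
4 1.083 1.438 94.088
5 0.628 0.484 99.360
final: 99.360 1.786

Arc 1: start y=12.600, vy=22.210 → t=5.043, apex=37.768, x_land=42.307, impact vy=-27.207
  bounce: vy ← 0.58·27.207 = 15.780
Arc 2: start y=0.000, vy=15.780 → t=3.220, apex=12.705, x_land=69.327, impact vy=-15.780
  bounce: vy ← 0.58·15.780 = 9.153
Arc 3: start y=0.000, vy=9.153 → t=1.868, apex=4.274, x_land=84.999, impact vy=-9.153
  bounce: vy ← 0.58·9.153 = 5.308
Arc 4: start y=0.000, vy=5.308 → t=1.083, apex=1.438, x_land=94.088, impact vy=-5.308
  bounce: vy ← 0.58·5.308 = 3.079
Arc 5: start y=0.000, vy=3.079 → t=0.628, apex=0.484, x_land=99.360, impact vy=-3.079
  bounce: vy ← 0.58·3.079 = 1.786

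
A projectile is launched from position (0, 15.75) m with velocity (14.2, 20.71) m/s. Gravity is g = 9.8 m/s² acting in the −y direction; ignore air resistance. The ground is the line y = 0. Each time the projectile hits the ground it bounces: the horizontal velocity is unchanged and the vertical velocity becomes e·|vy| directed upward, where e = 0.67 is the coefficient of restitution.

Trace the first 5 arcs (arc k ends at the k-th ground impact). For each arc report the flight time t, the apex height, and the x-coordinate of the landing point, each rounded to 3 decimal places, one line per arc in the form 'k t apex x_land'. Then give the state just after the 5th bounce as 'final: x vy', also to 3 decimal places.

Arc 1: start y=15.750, vy=20.710 → t=4.885, apex=37.633, x_land=69.361, impact vy=-27.159
  bounce: vy ← 0.67·27.159 = 18.196
Arc 2: start y=0.000, vy=18.196 → t=3.714, apex=16.893, x_land=122.094, impact vy=-18.196
  bounce: vy ← 0.67·18.196 = 12.192
Arc 3: start y=0.000, vy=12.192 → t=2.488, apex=7.583, x_land=157.424, impact vy=-12.192
  bounce: vy ← 0.67·12.192 = 8.168
Arc 4: start y=0.000, vy=8.168 → t=1.667, apex=3.404, x_land=181.096, impact vy=-8.168
  bounce: vy ← 0.67·8.168 = 5.473
Arc 5: start y=0.000, vy=5.473 → t=1.117, apex=1.528, x_land=196.956, impact vy=-5.473
  bounce: vy ← 0.67·5.473 = 3.667

1 4.885 37.633 69.361
2 3.714 16.893 122.094
3 2.488 7.583 157.424
4 1.667 3.404 181.096
5 1.117 1.528 196.956
final: 196.956 3.667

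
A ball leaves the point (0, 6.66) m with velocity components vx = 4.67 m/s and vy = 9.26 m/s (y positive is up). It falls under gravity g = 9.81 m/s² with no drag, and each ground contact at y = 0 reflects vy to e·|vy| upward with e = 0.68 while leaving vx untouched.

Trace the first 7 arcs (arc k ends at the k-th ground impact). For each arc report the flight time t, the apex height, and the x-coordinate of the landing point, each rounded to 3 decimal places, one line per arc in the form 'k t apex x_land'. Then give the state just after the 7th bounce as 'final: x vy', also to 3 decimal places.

Arc 1: start y=6.660, vy=9.260 → t=2.444, apex=11.030, x_land=11.411, impact vy=-14.711
  bounce: vy ← 0.68·14.711 = 10.004
Arc 2: start y=0.000, vy=10.004 → t=2.039, apex=5.100, x_land=20.936, impact vy=-10.004
  bounce: vy ← 0.68·10.004 = 6.802
Arc 3: start y=0.000, vy=6.802 → t=1.387, apex=2.358, x_land=27.412, impact vy=-6.802
  bounce: vy ← 0.68·6.802 = 4.626
Arc 4: start y=0.000, vy=4.626 → t=0.943, apex=1.091, x_land=31.816, impact vy=-4.626
  bounce: vy ← 0.68·4.626 = 3.145
Arc 5: start y=0.000, vy=3.145 → t=0.641, apex=0.504, x_land=34.811, impact vy=-3.145
  bounce: vy ← 0.68·3.145 = 2.139
Arc 6: start y=0.000, vy=2.139 → t=0.436, apex=0.233, x_land=36.847, impact vy=-2.139
  bounce: vy ← 0.68·2.139 = 1.454
Arc 7: start y=0.000, vy=1.454 → t=0.297, apex=0.108, x_land=38.232, impact vy=-1.454
  bounce: vy ← 0.68·1.454 = 0.989

1 2.444 11.030 11.411
2 2.039 5.100 20.936
3 1.387 2.358 27.412
4 0.943 1.091 31.816
5 0.641 0.504 34.811
6 0.436 0.233 36.847
7 0.297 0.108 38.232
final: 38.232 0.989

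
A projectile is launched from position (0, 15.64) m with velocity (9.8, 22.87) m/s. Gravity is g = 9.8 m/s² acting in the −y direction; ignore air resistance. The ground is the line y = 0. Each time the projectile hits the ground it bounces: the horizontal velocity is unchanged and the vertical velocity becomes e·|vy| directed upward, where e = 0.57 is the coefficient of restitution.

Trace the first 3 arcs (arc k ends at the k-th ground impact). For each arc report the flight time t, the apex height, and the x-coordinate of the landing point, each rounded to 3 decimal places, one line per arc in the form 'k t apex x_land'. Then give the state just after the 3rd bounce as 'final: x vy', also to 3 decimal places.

1 5.273 42.326 51.672
2 3.350 13.752 84.507
3 1.910 4.468 103.223
final: 103.223 5.334

Arc 1: start y=15.640, vy=22.870 → t=5.273, apex=42.326, x_land=51.672, impact vy=-28.802
  bounce: vy ← 0.57·28.802 = 16.417
Arc 2: start y=0.000, vy=16.417 → t=3.350, apex=13.752, x_land=84.507, impact vy=-16.417
  bounce: vy ← 0.57·16.417 = 9.358
Arc 3: start y=0.000, vy=9.358 → t=1.910, apex=4.468, x_land=103.223, impact vy=-9.358
  bounce: vy ← 0.57·9.358 = 5.334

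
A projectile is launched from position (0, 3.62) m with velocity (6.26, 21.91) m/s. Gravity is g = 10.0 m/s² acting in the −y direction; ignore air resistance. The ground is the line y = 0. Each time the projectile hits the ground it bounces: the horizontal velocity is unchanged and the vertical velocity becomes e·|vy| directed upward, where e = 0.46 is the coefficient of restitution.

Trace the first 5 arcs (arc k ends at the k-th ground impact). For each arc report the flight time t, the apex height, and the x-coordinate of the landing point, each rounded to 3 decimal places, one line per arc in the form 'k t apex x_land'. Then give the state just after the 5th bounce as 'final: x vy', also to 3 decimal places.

Arc 1: start y=3.620, vy=21.910 → t=4.541, apex=27.622, x_land=28.429, impact vy=-23.504
  bounce: vy ← 0.46·23.504 = 10.812
Arc 2: start y=0.000, vy=10.812 → t=2.162, apex=5.845, x_land=41.966, impact vy=-10.812
  bounce: vy ← 0.46·10.812 = 4.973
Arc 3: start y=0.000, vy=4.973 → t=0.995, apex=1.237, x_land=48.193, impact vy=-4.973
  bounce: vy ← 0.46·4.973 = 2.288
Arc 4: start y=0.000, vy=2.288 → t=0.458, apex=0.262, x_land=51.057, impact vy=-2.288
  bounce: vy ← 0.46·2.288 = 1.052
Arc 5: start y=0.000, vy=1.052 → t=0.210, apex=0.055, x_land=52.375, impact vy=-1.052
  bounce: vy ← 0.46·1.052 = 0.484

1 4.541 27.622 28.429
2 2.162 5.845 41.966
3 0.995 1.237 48.193
4 0.458 0.262 51.057
5 0.210 0.055 52.375
final: 52.375 0.484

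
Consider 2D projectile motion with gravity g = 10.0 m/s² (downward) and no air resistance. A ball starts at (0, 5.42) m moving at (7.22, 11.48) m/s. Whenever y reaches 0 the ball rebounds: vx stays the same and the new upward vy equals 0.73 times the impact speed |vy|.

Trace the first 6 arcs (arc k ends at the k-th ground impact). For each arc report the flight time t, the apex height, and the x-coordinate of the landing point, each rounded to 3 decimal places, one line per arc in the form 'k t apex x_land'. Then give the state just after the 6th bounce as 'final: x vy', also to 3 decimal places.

Arc 1: start y=5.420, vy=11.480 → t=2.698, apex=12.010, x_land=19.478, impact vy=-15.498
  bounce: vy ← 0.73·15.498 = 11.314
Arc 2: start y=0.000, vy=11.314 → t=2.263, apex=6.400, x_land=35.815, impact vy=-11.314
  bounce: vy ← 0.73·11.314 = 8.259
Arc 3: start y=0.000, vy=8.259 → t=1.652, apex=3.410, x_land=47.741, impact vy=-8.259
  bounce: vy ← 0.73·8.259 = 6.029
Arc 4: start y=0.000, vy=6.029 → t=1.206, apex=1.817, x_land=56.447, impact vy=-6.029
  bounce: vy ← 0.73·6.029 = 4.401
Arc 5: start y=0.000, vy=4.401 → t=0.880, apex=0.969, x_land=62.802, impact vy=-4.401
  bounce: vy ← 0.73·4.401 = 3.213
Arc 6: start y=0.000, vy=3.213 → t=0.643, apex=0.516, x_land=67.441, impact vy=-3.213
  bounce: vy ← 0.73·3.213 = 2.345

1 2.698 12.010 19.478
2 2.263 6.400 35.815
3 1.652 3.410 47.741
4 1.206 1.817 56.447
5 0.880 0.969 62.802
6 0.643 0.516 67.441
final: 67.441 2.345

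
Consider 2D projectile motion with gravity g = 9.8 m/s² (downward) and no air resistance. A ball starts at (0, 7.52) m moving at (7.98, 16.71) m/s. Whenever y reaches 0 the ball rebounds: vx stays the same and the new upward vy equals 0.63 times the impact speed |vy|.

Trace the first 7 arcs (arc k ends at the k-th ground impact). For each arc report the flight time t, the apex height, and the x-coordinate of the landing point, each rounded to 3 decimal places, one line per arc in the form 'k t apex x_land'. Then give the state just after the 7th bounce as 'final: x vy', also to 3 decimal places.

1 3.813 21.766 30.426
2 2.656 8.639 51.617
3 1.673 3.429 64.968
4 1.054 1.361 73.379
5 0.664 0.540 78.678
6 0.418 0.214 82.016
7 0.264 0.085 84.119
final: 84.119 0.814

Arc 1: start y=7.520, vy=16.710 → t=3.813, apex=21.766, x_land=30.426, impact vy=-20.655
  bounce: vy ← 0.63·20.655 = 13.012
Arc 2: start y=0.000, vy=13.012 → t=2.656, apex=8.639, x_land=51.617, impact vy=-13.012
  bounce: vy ← 0.63·13.012 = 8.198
Arc 3: start y=0.000, vy=8.198 → t=1.673, apex=3.429, x_land=64.968, impact vy=-8.198
  bounce: vy ← 0.63·8.198 = 5.165
Arc 4: start y=0.000, vy=5.165 → t=1.054, apex=1.361, x_land=73.379, impact vy=-5.165
  bounce: vy ← 0.63·5.165 = 3.254
Arc 5: start y=0.000, vy=3.254 → t=0.664, apex=0.540, x_land=78.678, impact vy=-3.254
  bounce: vy ← 0.63·3.254 = 2.050
Arc 6: start y=0.000, vy=2.050 → t=0.418, apex=0.214, x_land=82.016, impact vy=-2.050
  bounce: vy ← 0.63·2.050 = 1.291
Arc 7: start y=0.000, vy=1.291 → t=0.264, apex=0.085, x_land=84.119, impact vy=-1.291
  bounce: vy ← 0.63·1.291 = 0.814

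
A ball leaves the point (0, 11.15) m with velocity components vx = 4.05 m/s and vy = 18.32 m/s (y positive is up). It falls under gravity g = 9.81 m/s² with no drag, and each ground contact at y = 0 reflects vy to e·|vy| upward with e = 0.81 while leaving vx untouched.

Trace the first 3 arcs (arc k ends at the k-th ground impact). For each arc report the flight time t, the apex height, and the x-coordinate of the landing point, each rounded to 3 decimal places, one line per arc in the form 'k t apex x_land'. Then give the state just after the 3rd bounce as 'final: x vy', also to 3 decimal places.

1 4.268 28.256 17.284
2 3.888 18.539 33.031
3 3.149 12.163 45.787
final: 45.787 12.513

Arc 1: start y=11.150, vy=18.320 → t=4.268, apex=28.256, x_land=17.284, impact vy=-23.545
  bounce: vy ← 0.81·23.545 = 19.072
Arc 2: start y=0.000, vy=19.072 → t=3.888, apex=18.539, x_land=33.031, impact vy=-19.072
  bounce: vy ← 0.81·19.072 = 15.448
Arc 3: start y=0.000, vy=15.448 → t=3.149, apex=12.163, x_land=45.787, impact vy=-15.448
  bounce: vy ← 0.81·15.448 = 12.513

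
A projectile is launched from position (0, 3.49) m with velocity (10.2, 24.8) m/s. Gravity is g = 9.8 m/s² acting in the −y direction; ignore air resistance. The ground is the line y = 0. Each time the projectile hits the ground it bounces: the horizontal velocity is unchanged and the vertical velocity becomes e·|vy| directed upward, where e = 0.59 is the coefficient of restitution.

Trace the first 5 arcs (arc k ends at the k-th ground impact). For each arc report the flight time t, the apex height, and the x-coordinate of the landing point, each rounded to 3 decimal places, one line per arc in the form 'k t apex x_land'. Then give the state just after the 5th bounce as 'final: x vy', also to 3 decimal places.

1 5.198 34.870 53.022
2 3.148 12.138 85.130
3 1.857 4.225 104.073
4 1.096 1.471 115.250
5 0.646 0.512 121.844
final: 121.844 1.869

Arc 1: start y=3.490, vy=24.800 → t=5.198, apex=34.870, x_land=53.022, impact vy=-26.143
  bounce: vy ← 0.59·26.143 = 15.424
Arc 2: start y=0.000, vy=15.424 → t=3.148, apex=12.138, x_land=85.130, impact vy=-15.424
  bounce: vy ← 0.59·15.424 = 9.100
Arc 3: start y=0.000, vy=9.100 → t=1.857, apex=4.225, x_land=104.073, impact vy=-9.100
  bounce: vy ← 0.59·9.100 = 5.369
Arc 4: start y=0.000, vy=5.369 → t=1.096, apex=1.471, x_land=115.250, impact vy=-5.369
  bounce: vy ← 0.59·5.369 = 3.168
Arc 5: start y=0.000, vy=3.168 → t=0.646, apex=0.512, x_land=121.844, impact vy=-3.168
  bounce: vy ← 0.59·3.168 = 1.869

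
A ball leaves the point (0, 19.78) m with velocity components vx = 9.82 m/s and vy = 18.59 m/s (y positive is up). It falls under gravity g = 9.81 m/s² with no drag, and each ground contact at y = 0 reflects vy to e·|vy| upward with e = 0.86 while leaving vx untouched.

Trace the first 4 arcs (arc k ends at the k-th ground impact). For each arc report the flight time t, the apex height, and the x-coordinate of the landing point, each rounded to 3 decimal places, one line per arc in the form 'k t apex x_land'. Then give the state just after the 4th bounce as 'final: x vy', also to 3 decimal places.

Arc 1: start y=19.780, vy=18.590 → t=4.656, apex=37.394, x_land=45.723, impact vy=-27.086
  bounce: vy ← 0.86·27.086 = 23.294
Arc 2: start y=0.000, vy=23.294 → t=4.749, apex=27.657, x_land=92.359, impact vy=-23.294
  bounce: vy ← 0.86·23.294 = 20.033
Arc 3: start y=0.000, vy=20.033 → t=4.084, apex=20.455, x_land=132.466, impact vy=-20.033
  bounce: vy ← 0.86·20.033 = 17.228
Arc 4: start y=0.000, vy=17.228 → t=3.512, apex=15.128, x_land=166.958, impact vy=-17.228
  bounce: vy ← 0.86·17.228 = 14.816

1 4.656 37.394 45.723
2 4.749 27.657 92.359
3 4.084 20.455 132.466
4 3.512 15.128 166.958
final: 166.958 14.816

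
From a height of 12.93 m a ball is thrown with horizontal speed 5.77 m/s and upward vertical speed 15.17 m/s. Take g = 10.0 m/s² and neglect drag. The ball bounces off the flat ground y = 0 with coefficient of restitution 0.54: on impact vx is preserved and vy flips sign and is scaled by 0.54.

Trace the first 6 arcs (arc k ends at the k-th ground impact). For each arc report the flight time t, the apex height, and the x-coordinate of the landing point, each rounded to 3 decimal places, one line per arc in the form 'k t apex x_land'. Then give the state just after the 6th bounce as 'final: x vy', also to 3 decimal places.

Arc 1: start y=12.930, vy=15.170 → t=3.728, apex=24.436, x_land=21.509, impact vy=-22.107
  bounce: vy ← 0.54·22.107 = 11.938
Arc 2: start y=0.000, vy=11.938 → t=2.388, apex=7.126, x_land=35.285, impact vy=-11.938
  bounce: vy ← 0.54·11.938 = 6.446
Arc 3: start y=0.000, vy=6.446 → t=1.289, apex=2.078, x_land=42.725, impact vy=-6.446
  bounce: vy ← 0.54·6.446 = 3.481
Arc 4: start y=0.000, vy=3.481 → t=0.696, apex=0.606, x_land=46.742, impact vy=-3.481
  bounce: vy ← 0.54·3.481 = 1.880
Arc 5: start y=0.000, vy=1.880 → t=0.376, apex=0.177, x_land=48.911, impact vy=-1.880
  bounce: vy ← 0.54·1.880 = 1.015
Arc 6: start y=0.000, vy=1.015 → t=0.203, apex=0.052, x_land=50.082, impact vy=-1.015
  bounce: vy ← 0.54·1.015 = 0.548

1 3.728 24.436 21.509
2 2.388 7.126 35.285
3 1.289 2.078 42.725
4 0.696 0.606 46.742
5 0.376 0.177 48.911
6 0.203 0.052 50.082
final: 50.082 0.548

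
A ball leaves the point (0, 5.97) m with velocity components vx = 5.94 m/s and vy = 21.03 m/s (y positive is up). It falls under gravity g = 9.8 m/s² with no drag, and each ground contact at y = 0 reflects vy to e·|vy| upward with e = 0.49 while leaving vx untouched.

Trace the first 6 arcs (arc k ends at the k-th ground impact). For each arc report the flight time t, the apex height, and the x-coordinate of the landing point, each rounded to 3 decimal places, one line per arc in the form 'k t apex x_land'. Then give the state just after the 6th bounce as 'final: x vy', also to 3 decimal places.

1 4.559 28.534 27.081
2 2.365 6.851 41.128
3 1.159 1.645 48.012
4 0.568 0.395 51.384
5 0.278 0.095 53.037
6 0.136 0.023 53.847
final: 53.847 0.327

Arc 1: start y=5.970, vy=21.030 → t=4.559, apex=28.534, x_land=27.081, impact vy=-23.649
  bounce: vy ← 0.49·23.649 = 11.588
Arc 2: start y=0.000, vy=11.588 → t=2.365, apex=6.851, x_land=41.128, impact vy=-11.588
  bounce: vy ← 0.49·11.588 = 5.678
Arc 3: start y=0.000, vy=5.678 → t=1.159, apex=1.645, x_land=48.012, impact vy=-5.678
  bounce: vy ← 0.49·5.678 = 2.782
Arc 4: start y=0.000, vy=2.782 → t=0.568, apex=0.395, x_land=51.384, impact vy=-2.782
  bounce: vy ← 0.49·2.782 = 1.363
Arc 5: start y=0.000, vy=1.363 → t=0.278, apex=0.095, x_land=53.037, impact vy=-1.363
  bounce: vy ← 0.49·1.363 = 0.668
Arc 6: start y=0.000, vy=0.668 → t=0.136, apex=0.023, x_land=53.847, impact vy=-0.668
  bounce: vy ← 0.49·0.668 = 0.327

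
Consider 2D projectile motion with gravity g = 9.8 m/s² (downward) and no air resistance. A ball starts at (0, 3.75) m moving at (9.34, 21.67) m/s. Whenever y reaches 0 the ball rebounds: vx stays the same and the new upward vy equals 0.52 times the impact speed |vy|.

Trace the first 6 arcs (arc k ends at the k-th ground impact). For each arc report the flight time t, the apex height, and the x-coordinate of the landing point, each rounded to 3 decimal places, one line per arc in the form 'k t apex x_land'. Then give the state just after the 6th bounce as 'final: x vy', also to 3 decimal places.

1 4.589 27.709 42.863
2 2.473 7.492 65.962
3 1.286 2.026 77.973
4 0.669 0.548 84.219
5 0.348 0.148 87.467
6 0.181 0.040 89.156
final: 89.156 0.461

Arc 1: start y=3.750, vy=21.670 → t=4.589, apex=27.709, x_land=42.863, impact vy=-23.304
  bounce: vy ← 0.52·23.304 = 12.118
Arc 2: start y=0.000, vy=12.118 → t=2.473, apex=7.492, x_land=65.962, impact vy=-12.118
  bounce: vy ← 0.52·12.118 = 6.301
Arc 3: start y=0.000, vy=6.301 → t=1.286, apex=2.026, x_land=77.973, impact vy=-6.301
  bounce: vy ← 0.52·6.301 = 3.277
Arc 4: start y=0.000, vy=3.277 → t=0.669, apex=0.548, x_land=84.219, impact vy=-3.277
  bounce: vy ← 0.52·3.277 = 1.704
Arc 5: start y=0.000, vy=1.704 → t=0.348, apex=0.148, x_land=87.467, impact vy=-1.704
  bounce: vy ← 0.52·1.704 = 0.886
Arc 6: start y=0.000, vy=0.886 → t=0.181, apex=0.040, x_land=89.156, impact vy=-0.886
  bounce: vy ← 0.52·0.886 = 0.461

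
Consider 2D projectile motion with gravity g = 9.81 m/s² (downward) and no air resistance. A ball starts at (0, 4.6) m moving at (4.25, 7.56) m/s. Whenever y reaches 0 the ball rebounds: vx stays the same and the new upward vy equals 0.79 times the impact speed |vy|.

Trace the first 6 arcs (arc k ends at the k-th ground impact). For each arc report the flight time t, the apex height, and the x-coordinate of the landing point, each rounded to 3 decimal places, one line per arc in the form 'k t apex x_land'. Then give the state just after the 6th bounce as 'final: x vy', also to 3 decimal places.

1 2.008 7.513 8.535
2 1.955 4.689 16.846
3 1.545 2.926 23.411
4 1.220 1.826 28.598
5 0.964 1.140 32.695
6 0.762 0.711 35.932
final: 35.932 2.951

Arc 1: start y=4.600, vy=7.560 → t=2.008, apex=7.513, x_land=8.535, impact vy=-12.141
  bounce: vy ← 0.79·12.141 = 9.591
Arc 2: start y=0.000, vy=9.591 → t=1.955, apex=4.689, x_land=16.846, impact vy=-9.591
  bounce: vy ← 0.79·9.591 = 7.577
Arc 3: start y=0.000, vy=7.577 → t=1.545, apex=2.926, x_land=23.411, impact vy=-7.577
  bounce: vy ← 0.79·7.577 = 5.986
Arc 4: start y=0.000, vy=5.986 → t=1.220, apex=1.826, x_land=28.598, impact vy=-5.986
  bounce: vy ← 0.79·5.986 = 4.729
Arc 5: start y=0.000, vy=4.729 → t=0.964, apex=1.140, x_land=32.695, impact vy=-4.729
  bounce: vy ← 0.79·4.729 = 3.736
Arc 6: start y=0.000, vy=3.736 → t=0.762, apex=0.711, x_land=35.932, impact vy=-3.736
  bounce: vy ← 0.79·3.736 = 2.951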